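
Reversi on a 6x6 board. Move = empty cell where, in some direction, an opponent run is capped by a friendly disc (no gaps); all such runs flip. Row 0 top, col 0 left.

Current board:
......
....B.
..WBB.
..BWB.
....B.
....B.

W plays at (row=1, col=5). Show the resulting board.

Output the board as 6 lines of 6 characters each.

Answer: ......
....BW
..WBW.
..BWB.
....B.
....B.

Derivation:
Place W at (1,5); scan 8 dirs for brackets.
Dir NW: first cell '.' (not opp) -> no flip
Dir N: first cell '.' (not opp) -> no flip
Dir NE: edge -> no flip
Dir W: opp run (1,4), next='.' -> no flip
Dir E: edge -> no flip
Dir SW: opp run (2,4) capped by W -> flip
Dir S: first cell '.' (not opp) -> no flip
Dir SE: edge -> no flip
All flips: (2,4)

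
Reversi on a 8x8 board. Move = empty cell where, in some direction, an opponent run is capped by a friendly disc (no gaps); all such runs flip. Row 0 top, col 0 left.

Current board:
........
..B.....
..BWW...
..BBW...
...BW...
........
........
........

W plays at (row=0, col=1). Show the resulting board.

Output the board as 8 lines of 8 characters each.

Place W at (0,1); scan 8 dirs for brackets.
Dir NW: edge -> no flip
Dir N: edge -> no flip
Dir NE: edge -> no flip
Dir W: first cell '.' (not opp) -> no flip
Dir E: first cell '.' (not opp) -> no flip
Dir SW: first cell '.' (not opp) -> no flip
Dir S: first cell '.' (not opp) -> no flip
Dir SE: opp run (1,2) capped by W -> flip
All flips: (1,2)

Answer: .W......
..W.....
..BWW...
..BBW...
...BW...
........
........
........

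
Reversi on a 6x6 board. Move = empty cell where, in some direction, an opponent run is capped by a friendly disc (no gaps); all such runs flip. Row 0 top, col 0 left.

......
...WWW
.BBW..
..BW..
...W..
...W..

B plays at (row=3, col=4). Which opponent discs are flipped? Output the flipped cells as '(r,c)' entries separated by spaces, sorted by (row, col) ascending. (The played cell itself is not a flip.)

Answer: (3,3)

Derivation:
Dir NW: opp run (2,3), next='.' -> no flip
Dir N: first cell '.' (not opp) -> no flip
Dir NE: first cell '.' (not opp) -> no flip
Dir W: opp run (3,3) capped by B -> flip
Dir E: first cell '.' (not opp) -> no flip
Dir SW: opp run (4,3), next='.' -> no flip
Dir S: first cell '.' (not opp) -> no flip
Dir SE: first cell '.' (not opp) -> no flip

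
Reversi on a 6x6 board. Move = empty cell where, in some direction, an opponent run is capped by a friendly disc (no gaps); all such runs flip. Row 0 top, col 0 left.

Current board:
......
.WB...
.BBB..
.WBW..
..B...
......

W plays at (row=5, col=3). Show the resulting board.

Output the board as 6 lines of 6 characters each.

Place W at (5,3); scan 8 dirs for brackets.
Dir NW: opp run (4,2) capped by W -> flip
Dir N: first cell '.' (not opp) -> no flip
Dir NE: first cell '.' (not opp) -> no flip
Dir W: first cell '.' (not opp) -> no flip
Dir E: first cell '.' (not opp) -> no flip
Dir SW: edge -> no flip
Dir S: edge -> no flip
Dir SE: edge -> no flip
All flips: (4,2)

Answer: ......
.WB...
.BBB..
.WBW..
..W...
...W..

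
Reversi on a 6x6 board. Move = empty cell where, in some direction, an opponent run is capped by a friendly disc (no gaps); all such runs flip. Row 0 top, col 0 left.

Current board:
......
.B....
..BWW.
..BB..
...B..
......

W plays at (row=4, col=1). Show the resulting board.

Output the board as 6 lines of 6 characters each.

Answer: ......
.B....
..BWW.
..WB..
.W.B..
......

Derivation:
Place W at (4,1); scan 8 dirs for brackets.
Dir NW: first cell '.' (not opp) -> no flip
Dir N: first cell '.' (not opp) -> no flip
Dir NE: opp run (3,2) capped by W -> flip
Dir W: first cell '.' (not opp) -> no flip
Dir E: first cell '.' (not opp) -> no flip
Dir SW: first cell '.' (not opp) -> no flip
Dir S: first cell '.' (not opp) -> no flip
Dir SE: first cell '.' (not opp) -> no flip
All flips: (3,2)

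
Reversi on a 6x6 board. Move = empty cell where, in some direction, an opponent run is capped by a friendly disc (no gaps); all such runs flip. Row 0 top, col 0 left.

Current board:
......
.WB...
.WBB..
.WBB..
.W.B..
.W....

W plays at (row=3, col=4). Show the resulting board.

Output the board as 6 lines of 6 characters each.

Place W at (3,4); scan 8 dirs for brackets.
Dir NW: opp run (2,3) (1,2), next='.' -> no flip
Dir N: first cell '.' (not opp) -> no flip
Dir NE: first cell '.' (not opp) -> no flip
Dir W: opp run (3,3) (3,2) capped by W -> flip
Dir E: first cell '.' (not opp) -> no flip
Dir SW: opp run (4,3), next='.' -> no flip
Dir S: first cell '.' (not opp) -> no flip
Dir SE: first cell '.' (not opp) -> no flip
All flips: (3,2) (3,3)

Answer: ......
.WB...
.WBB..
.WWWW.
.W.B..
.W....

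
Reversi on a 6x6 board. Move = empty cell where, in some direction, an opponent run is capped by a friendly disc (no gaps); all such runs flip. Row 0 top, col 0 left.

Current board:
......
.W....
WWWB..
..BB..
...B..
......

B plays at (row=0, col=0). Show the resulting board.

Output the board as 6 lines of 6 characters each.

Place B at (0,0); scan 8 dirs for brackets.
Dir NW: edge -> no flip
Dir N: edge -> no flip
Dir NE: edge -> no flip
Dir W: edge -> no flip
Dir E: first cell '.' (not opp) -> no flip
Dir SW: edge -> no flip
Dir S: first cell '.' (not opp) -> no flip
Dir SE: opp run (1,1) (2,2) capped by B -> flip
All flips: (1,1) (2,2)

Answer: B.....
.B....
WWBB..
..BB..
...B..
......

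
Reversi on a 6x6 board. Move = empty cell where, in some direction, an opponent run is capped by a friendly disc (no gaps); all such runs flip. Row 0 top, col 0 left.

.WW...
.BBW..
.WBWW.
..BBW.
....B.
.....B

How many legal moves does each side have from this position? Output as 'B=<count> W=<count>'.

Answer: B=11 W=8

Derivation:
-- B to move --
(0,0): no bracket -> illegal
(0,3): flips 2 -> legal
(0,4): flips 1 -> legal
(1,0): flips 1 -> legal
(1,4): flips 4 -> legal
(1,5): flips 1 -> legal
(2,0): flips 1 -> legal
(2,5): flips 2 -> legal
(3,0): flips 1 -> legal
(3,1): flips 1 -> legal
(3,5): flips 1 -> legal
(4,3): no bracket -> illegal
(4,5): flips 2 -> legal
B mobility = 11
-- W to move --
(0,0): no bracket -> illegal
(0,3): flips 1 -> legal
(1,0): flips 2 -> legal
(2,0): flips 1 -> legal
(3,1): flips 3 -> legal
(3,5): no bracket -> illegal
(4,1): flips 1 -> legal
(4,2): flips 4 -> legal
(4,3): flips 2 -> legal
(4,5): no bracket -> illegal
(5,3): no bracket -> illegal
(5,4): flips 1 -> legal
W mobility = 8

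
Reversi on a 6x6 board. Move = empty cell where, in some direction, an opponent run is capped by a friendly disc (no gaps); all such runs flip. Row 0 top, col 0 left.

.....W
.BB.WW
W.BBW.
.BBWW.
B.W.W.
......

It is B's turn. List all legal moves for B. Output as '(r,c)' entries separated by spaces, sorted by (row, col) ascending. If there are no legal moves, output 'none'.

(0,3): no bracket -> illegal
(0,4): no bracket -> illegal
(1,0): no bracket -> illegal
(1,3): no bracket -> illegal
(2,1): no bracket -> illegal
(2,5): flips 1 -> legal
(3,0): no bracket -> illegal
(3,5): flips 2 -> legal
(4,1): no bracket -> illegal
(4,3): flips 1 -> legal
(4,5): flips 1 -> legal
(5,1): no bracket -> illegal
(5,2): flips 1 -> legal
(5,3): flips 1 -> legal
(5,4): no bracket -> illegal
(5,5): flips 2 -> legal

Answer: (2,5) (3,5) (4,3) (4,5) (5,2) (5,3) (5,5)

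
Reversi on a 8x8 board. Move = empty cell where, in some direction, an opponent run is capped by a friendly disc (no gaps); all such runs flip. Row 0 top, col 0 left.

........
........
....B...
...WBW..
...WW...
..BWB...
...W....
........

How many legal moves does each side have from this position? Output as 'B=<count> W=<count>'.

-- B to move --
(2,2): no bracket -> illegal
(2,3): no bracket -> illegal
(2,5): no bracket -> illegal
(2,6): no bracket -> illegal
(3,2): flips 2 -> legal
(3,6): flips 1 -> legal
(4,2): flips 1 -> legal
(4,5): no bracket -> illegal
(4,6): flips 1 -> legal
(5,5): no bracket -> illegal
(6,2): no bracket -> illegal
(6,4): no bracket -> illegal
(7,2): flips 1 -> legal
(7,3): no bracket -> illegal
(7,4): flips 1 -> legal
B mobility = 6
-- W to move --
(1,3): flips 1 -> legal
(1,4): flips 2 -> legal
(1,5): flips 1 -> legal
(2,3): no bracket -> illegal
(2,5): flips 1 -> legal
(4,1): flips 1 -> legal
(4,2): no bracket -> illegal
(4,5): flips 1 -> legal
(5,1): flips 1 -> legal
(5,5): flips 1 -> legal
(6,1): flips 1 -> legal
(6,2): no bracket -> illegal
(6,4): flips 1 -> legal
(6,5): flips 1 -> legal
W mobility = 11

Answer: B=6 W=11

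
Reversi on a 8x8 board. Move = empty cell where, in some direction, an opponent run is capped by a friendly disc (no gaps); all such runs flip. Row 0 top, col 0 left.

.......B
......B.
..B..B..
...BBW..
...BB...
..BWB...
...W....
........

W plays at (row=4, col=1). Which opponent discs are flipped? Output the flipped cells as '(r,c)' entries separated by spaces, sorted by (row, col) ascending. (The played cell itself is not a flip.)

Dir NW: first cell '.' (not opp) -> no flip
Dir N: first cell '.' (not opp) -> no flip
Dir NE: first cell '.' (not opp) -> no flip
Dir W: first cell '.' (not opp) -> no flip
Dir E: first cell '.' (not opp) -> no flip
Dir SW: first cell '.' (not opp) -> no flip
Dir S: first cell '.' (not opp) -> no flip
Dir SE: opp run (5,2) capped by W -> flip

Answer: (5,2)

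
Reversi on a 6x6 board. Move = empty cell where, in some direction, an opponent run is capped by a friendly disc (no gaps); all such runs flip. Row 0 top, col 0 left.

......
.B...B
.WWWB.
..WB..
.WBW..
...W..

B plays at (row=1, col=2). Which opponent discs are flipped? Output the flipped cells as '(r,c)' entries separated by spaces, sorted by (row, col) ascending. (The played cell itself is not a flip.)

Answer: (2,2) (3,2)

Derivation:
Dir NW: first cell '.' (not opp) -> no flip
Dir N: first cell '.' (not opp) -> no flip
Dir NE: first cell '.' (not opp) -> no flip
Dir W: first cell 'B' (not opp) -> no flip
Dir E: first cell '.' (not opp) -> no flip
Dir SW: opp run (2,1), next='.' -> no flip
Dir S: opp run (2,2) (3,2) capped by B -> flip
Dir SE: opp run (2,3), next='.' -> no flip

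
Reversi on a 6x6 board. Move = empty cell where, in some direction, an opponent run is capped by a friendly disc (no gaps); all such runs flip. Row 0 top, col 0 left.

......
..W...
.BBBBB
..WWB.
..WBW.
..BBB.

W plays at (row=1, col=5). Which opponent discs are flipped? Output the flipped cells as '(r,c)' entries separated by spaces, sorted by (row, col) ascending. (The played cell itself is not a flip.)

Dir NW: first cell '.' (not opp) -> no flip
Dir N: first cell '.' (not opp) -> no flip
Dir NE: edge -> no flip
Dir W: first cell '.' (not opp) -> no flip
Dir E: edge -> no flip
Dir SW: opp run (2,4) capped by W -> flip
Dir S: opp run (2,5), next='.' -> no flip
Dir SE: edge -> no flip

Answer: (2,4)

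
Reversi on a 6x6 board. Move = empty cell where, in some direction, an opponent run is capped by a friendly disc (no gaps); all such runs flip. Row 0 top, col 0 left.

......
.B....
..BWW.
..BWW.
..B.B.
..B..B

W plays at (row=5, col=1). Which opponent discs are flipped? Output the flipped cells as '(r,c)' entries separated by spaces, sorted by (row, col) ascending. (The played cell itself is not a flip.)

Dir NW: first cell '.' (not opp) -> no flip
Dir N: first cell '.' (not opp) -> no flip
Dir NE: opp run (4,2) capped by W -> flip
Dir W: first cell '.' (not opp) -> no flip
Dir E: opp run (5,2), next='.' -> no flip
Dir SW: edge -> no flip
Dir S: edge -> no flip
Dir SE: edge -> no flip

Answer: (4,2)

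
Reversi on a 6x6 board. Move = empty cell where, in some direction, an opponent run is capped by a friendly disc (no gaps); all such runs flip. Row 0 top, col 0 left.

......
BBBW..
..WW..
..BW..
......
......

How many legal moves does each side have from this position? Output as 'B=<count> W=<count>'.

-- B to move --
(0,2): no bracket -> illegal
(0,3): no bracket -> illegal
(0,4): no bracket -> illegal
(1,4): flips 2 -> legal
(2,1): no bracket -> illegal
(2,4): no bracket -> illegal
(3,1): no bracket -> illegal
(3,4): flips 2 -> legal
(4,2): no bracket -> illegal
(4,3): no bracket -> illegal
(4,4): flips 2 -> legal
B mobility = 3
-- W to move --
(0,0): flips 1 -> legal
(0,1): flips 1 -> legal
(0,2): flips 1 -> legal
(0,3): no bracket -> illegal
(2,0): no bracket -> illegal
(2,1): no bracket -> illegal
(3,1): flips 1 -> legal
(4,1): flips 1 -> legal
(4,2): flips 1 -> legal
(4,3): no bracket -> illegal
W mobility = 6

Answer: B=3 W=6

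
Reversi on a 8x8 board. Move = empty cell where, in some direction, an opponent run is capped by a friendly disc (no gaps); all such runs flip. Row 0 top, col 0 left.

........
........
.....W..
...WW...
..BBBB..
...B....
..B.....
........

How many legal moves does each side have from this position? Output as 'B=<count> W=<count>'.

-- B to move --
(1,4): no bracket -> illegal
(1,5): no bracket -> illegal
(1,6): flips 2 -> legal
(2,2): flips 1 -> legal
(2,3): flips 2 -> legal
(2,4): flips 2 -> legal
(2,6): no bracket -> illegal
(3,2): no bracket -> illegal
(3,5): no bracket -> illegal
(3,6): no bracket -> illegal
B mobility = 4
-- W to move --
(3,1): no bracket -> illegal
(3,2): no bracket -> illegal
(3,5): no bracket -> illegal
(3,6): no bracket -> illegal
(4,1): no bracket -> illegal
(4,6): no bracket -> illegal
(5,1): flips 1 -> legal
(5,2): flips 1 -> legal
(5,4): flips 1 -> legal
(5,5): flips 1 -> legal
(5,6): flips 1 -> legal
(6,1): no bracket -> illegal
(6,3): flips 2 -> legal
(6,4): no bracket -> illegal
(7,1): no bracket -> illegal
(7,2): no bracket -> illegal
(7,3): no bracket -> illegal
W mobility = 6

Answer: B=4 W=6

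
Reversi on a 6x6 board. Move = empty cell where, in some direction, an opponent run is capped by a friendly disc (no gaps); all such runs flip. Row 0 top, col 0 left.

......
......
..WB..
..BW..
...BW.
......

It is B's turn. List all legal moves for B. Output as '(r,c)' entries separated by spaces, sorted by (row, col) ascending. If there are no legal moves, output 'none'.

Answer: (1,2) (2,1) (3,4) (4,5)

Derivation:
(1,1): no bracket -> illegal
(1,2): flips 1 -> legal
(1,3): no bracket -> illegal
(2,1): flips 1 -> legal
(2,4): no bracket -> illegal
(3,1): no bracket -> illegal
(3,4): flips 1 -> legal
(3,5): no bracket -> illegal
(4,2): no bracket -> illegal
(4,5): flips 1 -> legal
(5,3): no bracket -> illegal
(5,4): no bracket -> illegal
(5,5): no bracket -> illegal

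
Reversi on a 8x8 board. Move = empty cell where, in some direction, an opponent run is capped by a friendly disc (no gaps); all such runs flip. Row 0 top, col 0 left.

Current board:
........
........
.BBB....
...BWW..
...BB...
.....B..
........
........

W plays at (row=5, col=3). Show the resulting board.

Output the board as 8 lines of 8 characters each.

Answer: ........
........
.BBB....
...BWW..
...BW...
...W.B..
........
........

Derivation:
Place W at (5,3); scan 8 dirs for brackets.
Dir NW: first cell '.' (not opp) -> no flip
Dir N: opp run (4,3) (3,3) (2,3), next='.' -> no flip
Dir NE: opp run (4,4) capped by W -> flip
Dir W: first cell '.' (not opp) -> no flip
Dir E: first cell '.' (not opp) -> no flip
Dir SW: first cell '.' (not opp) -> no flip
Dir S: first cell '.' (not opp) -> no flip
Dir SE: first cell '.' (not opp) -> no flip
All flips: (4,4)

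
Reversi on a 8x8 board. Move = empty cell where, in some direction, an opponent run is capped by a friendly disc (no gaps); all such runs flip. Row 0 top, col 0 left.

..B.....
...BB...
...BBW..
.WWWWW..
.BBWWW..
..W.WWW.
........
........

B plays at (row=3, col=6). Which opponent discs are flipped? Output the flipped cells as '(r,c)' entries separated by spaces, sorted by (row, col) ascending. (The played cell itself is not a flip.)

Answer: (2,5)

Derivation:
Dir NW: opp run (2,5) capped by B -> flip
Dir N: first cell '.' (not opp) -> no flip
Dir NE: first cell '.' (not opp) -> no flip
Dir W: opp run (3,5) (3,4) (3,3) (3,2) (3,1), next='.' -> no flip
Dir E: first cell '.' (not opp) -> no flip
Dir SW: opp run (4,5) (5,4), next='.' -> no flip
Dir S: first cell '.' (not opp) -> no flip
Dir SE: first cell '.' (not opp) -> no flip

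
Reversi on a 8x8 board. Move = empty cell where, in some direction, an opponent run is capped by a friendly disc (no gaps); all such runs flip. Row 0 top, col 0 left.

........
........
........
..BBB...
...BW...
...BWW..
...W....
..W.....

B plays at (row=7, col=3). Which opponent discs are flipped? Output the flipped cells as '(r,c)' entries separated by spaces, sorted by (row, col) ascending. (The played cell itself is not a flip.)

Dir NW: first cell '.' (not opp) -> no flip
Dir N: opp run (6,3) capped by B -> flip
Dir NE: first cell '.' (not opp) -> no flip
Dir W: opp run (7,2), next='.' -> no flip
Dir E: first cell '.' (not opp) -> no flip
Dir SW: edge -> no flip
Dir S: edge -> no flip
Dir SE: edge -> no flip

Answer: (6,3)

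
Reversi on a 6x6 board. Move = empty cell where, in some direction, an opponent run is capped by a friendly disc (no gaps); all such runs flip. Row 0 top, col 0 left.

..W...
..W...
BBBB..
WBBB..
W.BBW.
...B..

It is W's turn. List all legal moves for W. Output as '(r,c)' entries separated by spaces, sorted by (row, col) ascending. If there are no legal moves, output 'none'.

(1,0): flips 1 -> legal
(1,1): flips 2 -> legal
(1,3): flips 2 -> legal
(1,4): no bracket -> illegal
(2,4): no bracket -> illegal
(3,4): flips 4 -> legal
(4,1): flips 2 -> legal
(5,1): no bracket -> illegal
(5,2): flips 3 -> legal
(5,4): no bracket -> illegal

Answer: (1,0) (1,1) (1,3) (3,4) (4,1) (5,2)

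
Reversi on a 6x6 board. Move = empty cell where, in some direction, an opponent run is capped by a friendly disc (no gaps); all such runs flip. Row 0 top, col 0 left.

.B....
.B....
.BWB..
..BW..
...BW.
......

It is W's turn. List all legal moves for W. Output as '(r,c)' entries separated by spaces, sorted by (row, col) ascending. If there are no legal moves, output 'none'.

(0,0): flips 1 -> legal
(0,2): no bracket -> illegal
(1,0): no bracket -> illegal
(1,2): no bracket -> illegal
(1,3): flips 1 -> legal
(1,4): no bracket -> illegal
(2,0): flips 1 -> legal
(2,4): flips 1 -> legal
(3,0): no bracket -> illegal
(3,1): flips 1 -> legal
(3,4): no bracket -> illegal
(4,1): no bracket -> illegal
(4,2): flips 2 -> legal
(5,2): no bracket -> illegal
(5,3): flips 1 -> legal
(5,4): no bracket -> illegal

Answer: (0,0) (1,3) (2,0) (2,4) (3,1) (4,2) (5,3)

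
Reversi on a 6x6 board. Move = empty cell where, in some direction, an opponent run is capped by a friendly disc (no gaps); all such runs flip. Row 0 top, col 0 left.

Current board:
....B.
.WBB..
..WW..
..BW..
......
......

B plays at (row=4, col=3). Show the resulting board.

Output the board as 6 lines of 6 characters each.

Place B at (4,3); scan 8 dirs for brackets.
Dir NW: first cell 'B' (not opp) -> no flip
Dir N: opp run (3,3) (2,3) capped by B -> flip
Dir NE: first cell '.' (not opp) -> no flip
Dir W: first cell '.' (not opp) -> no flip
Dir E: first cell '.' (not opp) -> no flip
Dir SW: first cell '.' (not opp) -> no flip
Dir S: first cell '.' (not opp) -> no flip
Dir SE: first cell '.' (not opp) -> no flip
All flips: (2,3) (3,3)

Answer: ....B.
.WBB..
..WB..
..BB..
...B..
......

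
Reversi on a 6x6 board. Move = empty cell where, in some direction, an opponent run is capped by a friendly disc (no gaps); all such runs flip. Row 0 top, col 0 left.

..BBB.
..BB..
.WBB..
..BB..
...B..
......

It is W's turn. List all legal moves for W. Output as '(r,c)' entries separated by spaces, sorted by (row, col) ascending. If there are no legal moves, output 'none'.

Answer: (2,4) (5,4)

Derivation:
(0,1): no bracket -> illegal
(0,5): no bracket -> illegal
(1,1): no bracket -> illegal
(1,4): no bracket -> illegal
(1,5): no bracket -> illegal
(2,4): flips 2 -> legal
(3,1): no bracket -> illegal
(3,4): no bracket -> illegal
(4,1): no bracket -> illegal
(4,2): no bracket -> illegal
(4,4): no bracket -> illegal
(5,2): no bracket -> illegal
(5,3): no bracket -> illegal
(5,4): flips 2 -> legal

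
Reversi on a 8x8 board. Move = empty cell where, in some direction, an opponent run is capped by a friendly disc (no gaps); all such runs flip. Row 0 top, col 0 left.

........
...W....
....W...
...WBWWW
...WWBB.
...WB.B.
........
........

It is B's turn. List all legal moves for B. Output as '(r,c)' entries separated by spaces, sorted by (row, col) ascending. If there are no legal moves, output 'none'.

(0,2): flips 3 -> legal
(0,3): no bracket -> illegal
(0,4): no bracket -> illegal
(1,2): no bracket -> illegal
(1,4): flips 1 -> legal
(1,5): no bracket -> illegal
(2,2): no bracket -> illegal
(2,3): no bracket -> illegal
(2,5): flips 1 -> legal
(2,6): flips 1 -> legal
(2,7): flips 1 -> legal
(3,2): flips 2 -> legal
(4,2): flips 2 -> legal
(4,7): no bracket -> illegal
(5,2): flips 2 -> legal
(5,5): no bracket -> illegal
(6,2): no bracket -> illegal
(6,3): no bracket -> illegal
(6,4): no bracket -> illegal

Answer: (0,2) (1,4) (2,5) (2,6) (2,7) (3,2) (4,2) (5,2)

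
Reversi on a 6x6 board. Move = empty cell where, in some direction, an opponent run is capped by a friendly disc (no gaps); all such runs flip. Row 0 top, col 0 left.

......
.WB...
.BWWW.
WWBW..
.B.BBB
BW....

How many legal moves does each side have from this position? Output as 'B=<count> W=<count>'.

-- B to move --
(0,0): flips 3 -> legal
(0,1): flips 1 -> legal
(0,2): no bracket -> illegal
(1,0): flips 1 -> legal
(1,3): flips 2 -> legal
(1,4): flips 1 -> legal
(1,5): no bracket -> illegal
(2,0): no bracket -> illegal
(2,5): flips 3 -> legal
(3,4): flips 2 -> legal
(3,5): no bracket -> illegal
(4,0): no bracket -> illegal
(4,2): no bracket -> illegal
(5,2): flips 1 -> legal
B mobility = 8
-- W to move --
(0,1): flips 1 -> legal
(0,2): flips 1 -> legal
(0,3): flips 2 -> legal
(1,0): no bracket -> illegal
(1,3): flips 1 -> legal
(2,0): flips 1 -> legal
(3,4): no bracket -> illegal
(3,5): no bracket -> illegal
(4,0): no bracket -> illegal
(4,2): flips 1 -> legal
(5,2): flips 1 -> legal
(5,3): flips 1 -> legal
(5,4): no bracket -> illegal
(5,5): flips 1 -> legal
W mobility = 9

Answer: B=8 W=9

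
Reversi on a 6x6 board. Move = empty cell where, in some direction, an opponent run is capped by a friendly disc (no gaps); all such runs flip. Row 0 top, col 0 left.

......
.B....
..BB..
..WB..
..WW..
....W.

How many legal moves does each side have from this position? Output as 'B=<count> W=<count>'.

-- B to move --
(2,1): no bracket -> illegal
(3,1): flips 1 -> legal
(3,4): no bracket -> illegal
(4,1): flips 1 -> legal
(4,4): no bracket -> illegal
(4,5): no bracket -> illegal
(5,1): flips 1 -> legal
(5,2): flips 2 -> legal
(5,3): flips 1 -> legal
(5,5): no bracket -> illegal
B mobility = 5
-- W to move --
(0,0): no bracket -> illegal
(0,1): no bracket -> illegal
(0,2): no bracket -> illegal
(1,0): no bracket -> illegal
(1,2): flips 1 -> legal
(1,3): flips 2 -> legal
(1,4): flips 1 -> legal
(2,0): no bracket -> illegal
(2,1): no bracket -> illegal
(2,4): flips 1 -> legal
(3,1): no bracket -> illegal
(3,4): flips 1 -> legal
(4,4): no bracket -> illegal
W mobility = 5

Answer: B=5 W=5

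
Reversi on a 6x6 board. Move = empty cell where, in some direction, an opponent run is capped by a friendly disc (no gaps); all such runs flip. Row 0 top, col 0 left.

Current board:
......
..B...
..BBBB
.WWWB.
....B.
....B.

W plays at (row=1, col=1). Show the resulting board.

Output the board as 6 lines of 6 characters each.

Answer: ......
.WB...
..WBBB
.WWWB.
....B.
....B.

Derivation:
Place W at (1,1); scan 8 dirs for brackets.
Dir NW: first cell '.' (not opp) -> no flip
Dir N: first cell '.' (not opp) -> no flip
Dir NE: first cell '.' (not opp) -> no flip
Dir W: first cell '.' (not opp) -> no flip
Dir E: opp run (1,2), next='.' -> no flip
Dir SW: first cell '.' (not opp) -> no flip
Dir S: first cell '.' (not opp) -> no flip
Dir SE: opp run (2,2) capped by W -> flip
All flips: (2,2)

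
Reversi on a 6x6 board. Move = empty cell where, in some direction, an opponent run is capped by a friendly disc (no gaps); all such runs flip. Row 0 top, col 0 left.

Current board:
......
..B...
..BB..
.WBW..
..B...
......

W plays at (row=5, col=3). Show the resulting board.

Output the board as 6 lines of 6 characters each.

Answer: ......
..B...
..BB..
.WBW..
..W...
...W..

Derivation:
Place W at (5,3); scan 8 dirs for brackets.
Dir NW: opp run (4,2) capped by W -> flip
Dir N: first cell '.' (not opp) -> no flip
Dir NE: first cell '.' (not opp) -> no flip
Dir W: first cell '.' (not opp) -> no flip
Dir E: first cell '.' (not opp) -> no flip
Dir SW: edge -> no flip
Dir S: edge -> no flip
Dir SE: edge -> no flip
All flips: (4,2)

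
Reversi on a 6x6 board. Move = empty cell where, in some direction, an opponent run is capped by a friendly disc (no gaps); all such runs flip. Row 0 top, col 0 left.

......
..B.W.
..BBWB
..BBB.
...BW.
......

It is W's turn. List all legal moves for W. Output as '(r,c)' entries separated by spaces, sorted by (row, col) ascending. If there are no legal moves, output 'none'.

(0,1): no bracket -> illegal
(0,2): no bracket -> illegal
(0,3): no bracket -> illegal
(1,1): flips 2 -> legal
(1,3): no bracket -> illegal
(1,5): no bracket -> illegal
(2,1): flips 2 -> legal
(3,1): no bracket -> illegal
(3,5): no bracket -> illegal
(4,1): flips 2 -> legal
(4,2): flips 2 -> legal
(4,5): no bracket -> illegal
(5,2): no bracket -> illegal
(5,3): no bracket -> illegal
(5,4): no bracket -> illegal

Answer: (1,1) (2,1) (4,1) (4,2)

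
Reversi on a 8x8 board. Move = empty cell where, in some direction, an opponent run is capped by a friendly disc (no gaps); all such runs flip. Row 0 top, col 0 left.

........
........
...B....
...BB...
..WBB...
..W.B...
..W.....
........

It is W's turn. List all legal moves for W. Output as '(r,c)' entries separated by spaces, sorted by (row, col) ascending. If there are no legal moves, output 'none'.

(1,2): no bracket -> illegal
(1,3): no bracket -> illegal
(1,4): no bracket -> illegal
(2,2): no bracket -> illegal
(2,4): flips 1 -> legal
(2,5): flips 2 -> legal
(3,2): no bracket -> illegal
(3,5): no bracket -> illegal
(4,5): flips 2 -> legal
(5,3): no bracket -> illegal
(5,5): no bracket -> illegal
(6,3): no bracket -> illegal
(6,4): no bracket -> illegal
(6,5): no bracket -> illegal

Answer: (2,4) (2,5) (4,5)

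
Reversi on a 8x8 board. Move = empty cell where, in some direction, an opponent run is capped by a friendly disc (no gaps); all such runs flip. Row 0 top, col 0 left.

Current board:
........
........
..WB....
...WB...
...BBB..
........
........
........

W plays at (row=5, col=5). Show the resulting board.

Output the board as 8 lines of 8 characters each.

Place W at (5,5); scan 8 dirs for brackets.
Dir NW: opp run (4,4) capped by W -> flip
Dir N: opp run (4,5), next='.' -> no flip
Dir NE: first cell '.' (not opp) -> no flip
Dir W: first cell '.' (not opp) -> no flip
Dir E: first cell '.' (not opp) -> no flip
Dir SW: first cell '.' (not opp) -> no flip
Dir S: first cell '.' (not opp) -> no flip
Dir SE: first cell '.' (not opp) -> no flip
All flips: (4,4)

Answer: ........
........
..WB....
...WB...
...BWB..
.....W..
........
........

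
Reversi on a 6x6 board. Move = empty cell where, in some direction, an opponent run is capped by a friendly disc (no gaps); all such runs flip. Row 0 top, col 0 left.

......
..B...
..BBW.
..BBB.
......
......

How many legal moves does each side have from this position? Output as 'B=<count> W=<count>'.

Answer: B=3 W=3

Derivation:
-- B to move --
(1,3): no bracket -> illegal
(1,4): flips 1 -> legal
(1,5): flips 1 -> legal
(2,5): flips 1 -> legal
(3,5): no bracket -> illegal
B mobility = 3
-- W to move --
(0,1): no bracket -> illegal
(0,2): no bracket -> illegal
(0,3): no bracket -> illegal
(1,1): no bracket -> illegal
(1,3): no bracket -> illegal
(1,4): no bracket -> illegal
(2,1): flips 2 -> legal
(2,5): no bracket -> illegal
(3,1): no bracket -> illegal
(3,5): no bracket -> illegal
(4,1): no bracket -> illegal
(4,2): flips 1 -> legal
(4,3): no bracket -> illegal
(4,4): flips 1 -> legal
(4,5): no bracket -> illegal
W mobility = 3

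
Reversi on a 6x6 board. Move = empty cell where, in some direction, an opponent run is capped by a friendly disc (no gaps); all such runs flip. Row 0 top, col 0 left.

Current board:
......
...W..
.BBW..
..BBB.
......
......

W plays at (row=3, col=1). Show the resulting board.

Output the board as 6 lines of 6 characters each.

Place W at (3,1); scan 8 dirs for brackets.
Dir NW: first cell '.' (not opp) -> no flip
Dir N: opp run (2,1), next='.' -> no flip
Dir NE: opp run (2,2) capped by W -> flip
Dir W: first cell '.' (not opp) -> no flip
Dir E: opp run (3,2) (3,3) (3,4), next='.' -> no flip
Dir SW: first cell '.' (not opp) -> no flip
Dir S: first cell '.' (not opp) -> no flip
Dir SE: first cell '.' (not opp) -> no flip
All flips: (2,2)

Answer: ......
...W..
.BWW..
.WBBB.
......
......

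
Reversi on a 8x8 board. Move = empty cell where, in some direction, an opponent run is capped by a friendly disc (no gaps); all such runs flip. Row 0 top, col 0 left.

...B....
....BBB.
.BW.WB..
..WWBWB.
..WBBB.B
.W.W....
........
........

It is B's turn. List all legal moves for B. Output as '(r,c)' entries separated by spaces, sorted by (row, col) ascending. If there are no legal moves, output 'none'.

Answer: (1,1) (2,3) (2,6) (3,1) (4,1) (6,0) (6,2) (6,3)

Derivation:
(1,1): flips 2 -> legal
(1,2): no bracket -> illegal
(1,3): no bracket -> illegal
(2,3): flips 3 -> legal
(2,6): flips 1 -> legal
(3,1): flips 2 -> legal
(4,0): no bracket -> illegal
(4,1): flips 1 -> legal
(4,6): no bracket -> illegal
(5,0): no bracket -> illegal
(5,2): no bracket -> illegal
(5,4): no bracket -> illegal
(6,0): flips 4 -> legal
(6,1): no bracket -> illegal
(6,2): flips 1 -> legal
(6,3): flips 1 -> legal
(6,4): no bracket -> illegal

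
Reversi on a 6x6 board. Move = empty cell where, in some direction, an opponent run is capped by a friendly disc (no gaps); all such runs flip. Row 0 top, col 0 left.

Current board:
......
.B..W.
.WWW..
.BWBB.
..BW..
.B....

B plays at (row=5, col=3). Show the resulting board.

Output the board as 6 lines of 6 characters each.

Answer: ......
.B..W.
.WWW..
.BWBB.
..BB..
.B.B..

Derivation:
Place B at (5,3); scan 8 dirs for brackets.
Dir NW: first cell 'B' (not opp) -> no flip
Dir N: opp run (4,3) capped by B -> flip
Dir NE: first cell '.' (not opp) -> no flip
Dir W: first cell '.' (not opp) -> no flip
Dir E: first cell '.' (not opp) -> no flip
Dir SW: edge -> no flip
Dir S: edge -> no flip
Dir SE: edge -> no flip
All flips: (4,3)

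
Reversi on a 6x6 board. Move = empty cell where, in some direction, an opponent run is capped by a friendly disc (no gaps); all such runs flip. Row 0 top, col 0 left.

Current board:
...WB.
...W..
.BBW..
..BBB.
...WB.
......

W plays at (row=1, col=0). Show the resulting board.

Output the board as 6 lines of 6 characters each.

Answer: ...WB.
W..W..
.WBW..
..WBB.
...WB.
......

Derivation:
Place W at (1,0); scan 8 dirs for brackets.
Dir NW: edge -> no flip
Dir N: first cell '.' (not opp) -> no flip
Dir NE: first cell '.' (not opp) -> no flip
Dir W: edge -> no flip
Dir E: first cell '.' (not opp) -> no flip
Dir SW: edge -> no flip
Dir S: first cell '.' (not opp) -> no flip
Dir SE: opp run (2,1) (3,2) capped by W -> flip
All flips: (2,1) (3,2)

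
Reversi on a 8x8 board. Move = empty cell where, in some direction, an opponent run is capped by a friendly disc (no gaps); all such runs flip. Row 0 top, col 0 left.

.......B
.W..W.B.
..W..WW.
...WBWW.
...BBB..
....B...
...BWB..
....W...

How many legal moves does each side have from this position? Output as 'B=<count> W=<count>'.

Answer: B=8 W=9

Derivation:
-- B to move --
(0,0): flips 3 -> legal
(0,1): no bracket -> illegal
(0,2): no bracket -> illegal
(0,3): no bracket -> illegal
(0,4): no bracket -> illegal
(0,5): no bracket -> illegal
(1,0): no bracket -> illegal
(1,2): no bracket -> illegal
(1,3): no bracket -> illegal
(1,5): flips 2 -> legal
(1,7): flips 2 -> legal
(2,0): no bracket -> illegal
(2,1): no bracket -> illegal
(2,3): flips 1 -> legal
(2,4): no bracket -> illegal
(2,7): flips 1 -> legal
(3,1): no bracket -> illegal
(3,2): flips 1 -> legal
(3,7): flips 2 -> legal
(4,2): no bracket -> illegal
(4,6): flips 2 -> legal
(4,7): no bracket -> illegal
(5,3): no bracket -> illegal
(5,5): no bracket -> illegal
(7,3): no bracket -> illegal
(7,5): no bracket -> illegal
B mobility = 8
-- W to move --
(0,5): no bracket -> illegal
(0,6): flips 1 -> legal
(1,5): no bracket -> illegal
(1,7): no bracket -> illegal
(2,3): no bracket -> illegal
(2,4): flips 3 -> legal
(2,7): no bracket -> illegal
(3,2): no bracket -> illegal
(4,2): no bracket -> illegal
(4,6): no bracket -> illegal
(5,2): flips 3 -> legal
(5,3): flips 2 -> legal
(5,5): flips 2 -> legal
(5,6): flips 1 -> legal
(6,2): flips 1 -> legal
(6,6): flips 1 -> legal
(7,2): flips 3 -> legal
(7,3): no bracket -> illegal
(7,5): no bracket -> illegal
(7,6): no bracket -> illegal
W mobility = 9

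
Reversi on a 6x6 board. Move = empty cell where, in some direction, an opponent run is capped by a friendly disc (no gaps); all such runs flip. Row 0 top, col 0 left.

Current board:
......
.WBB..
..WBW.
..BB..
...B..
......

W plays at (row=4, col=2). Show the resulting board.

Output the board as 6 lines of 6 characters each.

Answer: ......
.WBB..
..WBW.
..WW..
..WB..
......

Derivation:
Place W at (4,2); scan 8 dirs for brackets.
Dir NW: first cell '.' (not opp) -> no flip
Dir N: opp run (3,2) capped by W -> flip
Dir NE: opp run (3,3) capped by W -> flip
Dir W: first cell '.' (not opp) -> no flip
Dir E: opp run (4,3), next='.' -> no flip
Dir SW: first cell '.' (not opp) -> no flip
Dir S: first cell '.' (not opp) -> no flip
Dir SE: first cell '.' (not opp) -> no flip
All flips: (3,2) (3,3)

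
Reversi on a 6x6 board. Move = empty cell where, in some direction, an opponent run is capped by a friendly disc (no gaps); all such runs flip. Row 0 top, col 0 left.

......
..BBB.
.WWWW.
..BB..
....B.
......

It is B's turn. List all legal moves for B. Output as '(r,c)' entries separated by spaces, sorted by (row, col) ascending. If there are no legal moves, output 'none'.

(1,0): flips 1 -> legal
(1,1): flips 1 -> legal
(1,5): flips 1 -> legal
(2,0): no bracket -> illegal
(2,5): no bracket -> illegal
(3,0): flips 1 -> legal
(3,1): flips 1 -> legal
(3,4): flips 2 -> legal
(3,5): flips 1 -> legal

Answer: (1,0) (1,1) (1,5) (3,0) (3,1) (3,4) (3,5)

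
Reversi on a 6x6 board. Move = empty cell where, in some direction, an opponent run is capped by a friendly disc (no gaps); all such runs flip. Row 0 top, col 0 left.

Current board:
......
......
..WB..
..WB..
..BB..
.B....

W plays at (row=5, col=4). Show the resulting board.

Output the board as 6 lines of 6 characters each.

Place W at (5,4); scan 8 dirs for brackets.
Dir NW: opp run (4,3) capped by W -> flip
Dir N: first cell '.' (not opp) -> no flip
Dir NE: first cell '.' (not opp) -> no flip
Dir W: first cell '.' (not opp) -> no flip
Dir E: first cell '.' (not opp) -> no flip
Dir SW: edge -> no flip
Dir S: edge -> no flip
Dir SE: edge -> no flip
All flips: (4,3)

Answer: ......
......
..WB..
..WB..
..BW..
.B..W.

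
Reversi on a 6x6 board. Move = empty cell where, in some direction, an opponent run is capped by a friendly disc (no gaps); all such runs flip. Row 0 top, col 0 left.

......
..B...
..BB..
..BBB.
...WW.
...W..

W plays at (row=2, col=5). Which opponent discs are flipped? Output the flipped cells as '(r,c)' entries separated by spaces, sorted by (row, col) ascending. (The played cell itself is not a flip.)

Answer: (3,4)

Derivation:
Dir NW: first cell '.' (not opp) -> no flip
Dir N: first cell '.' (not opp) -> no flip
Dir NE: edge -> no flip
Dir W: first cell '.' (not opp) -> no flip
Dir E: edge -> no flip
Dir SW: opp run (3,4) capped by W -> flip
Dir S: first cell '.' (not opp) -> no flip
Dir SE: edge -> no flip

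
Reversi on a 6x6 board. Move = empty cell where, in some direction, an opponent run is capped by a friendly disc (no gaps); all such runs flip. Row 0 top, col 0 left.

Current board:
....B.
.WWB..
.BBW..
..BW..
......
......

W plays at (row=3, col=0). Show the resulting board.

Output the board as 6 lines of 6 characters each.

Answer: ....B.
.WWB..
.WBW..
W.BW..
......
......

Derivation:
Place W at (3,0); scan 8 dirs for brackets.
Dir NW: edge -> no flip
Dir N: first cell '.' (not opp) -> no flip
Dir NE: opp run (2,1) capped by W -> flip
Dir W: edge -> no flip
Dir E: first cell '.' (not opp) -> no flip
Dir SW: edge -> no flip
Dir S: first cell '.' (not opp) -> no flip
Dir SE: first cell '.' (not opp) -> no flip
All flips: (2,1)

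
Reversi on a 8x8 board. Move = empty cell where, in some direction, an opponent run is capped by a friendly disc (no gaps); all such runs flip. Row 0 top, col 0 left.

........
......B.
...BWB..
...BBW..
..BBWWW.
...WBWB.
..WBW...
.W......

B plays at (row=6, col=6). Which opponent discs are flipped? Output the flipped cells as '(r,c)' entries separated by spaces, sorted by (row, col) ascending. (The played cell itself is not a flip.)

Dir NW: opp run (5,5) (4,4) capped by B -> flip
Dir N: first cell 'B' (not opp) -> no flip
Dir NE: first cell '.' (not opp) -> no flip
Dir W: first cell '.' (not opp) -> no flip
Dir E: first cell '.' (not opp) -> no flip
Dir SW: first cell '.' (not opp) -> no flip
Dir S: first cell '.' (not opp) -> no flip
Dir SE: first cell '.' (not opp) -> no flip

Answer: (4,4) (5,5)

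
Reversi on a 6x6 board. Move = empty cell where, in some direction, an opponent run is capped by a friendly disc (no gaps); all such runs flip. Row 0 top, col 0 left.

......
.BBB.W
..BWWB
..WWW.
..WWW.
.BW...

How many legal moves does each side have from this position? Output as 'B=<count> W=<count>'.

-- B to move --
(0,4): no bracket -> illegal
(0,5): flips 1 -> legal
(1,4): no bracket -> illegal
(2,1): no bracket -> illegal
(3,1): no bracket -> illegal
(3,5): flips 1 -> legal
(4,1): no bracket -> illegal
(4,5): flips 2 -> legal
(5,3): flips 4 -> legal
(5,4): no bracket -> illegal
(5,5): flips 2 -> legal
B mobility = 5
-- W to move --
(0,0): flips 2 -> legal
(0,1): flips 1 -> legal
(0,2): flips 3 -> legal
(0,3): flips 1 -> legal
(0,4): no bracket -> illegal
(1,0): no bracket -> illegal
(1,4): no bracket -> illegal
(2,0): no bracket -> illegal
(2,1): flips 1 -> legal
(3,1): no bracket -> illegal
(3,5): flips 1 -> legal
(4,0): no bracket -> illegal
(4,1): no bracket -> illegal
(5,0): flips 1 -> legal
W mobility = 7

Answer: B=5 W=7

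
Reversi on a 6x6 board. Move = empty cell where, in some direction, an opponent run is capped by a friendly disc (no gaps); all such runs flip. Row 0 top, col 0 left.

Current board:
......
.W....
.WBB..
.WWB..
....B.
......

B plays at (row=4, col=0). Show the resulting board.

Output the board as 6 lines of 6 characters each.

Place B at (4,0); scan 8 dirs for brackets.
Dir NW: edge -> no flip
Dir N: first cell '.' (not opp) -> no flip
Dir NE: opp run (3,1) capped by B -> flip
Dir W: edge -> no flip
Dir E: first cell '.' (not opp) -> no flip
Dir SW: edge -> no flip
Dir S: first cell '.' (not opp) -> no flip
Dir SE: first cell '.' (not opp) -> no flip
All flips: (3,1)

Answer: ......
.W....
.WBB..
.BWB..
B...B.
......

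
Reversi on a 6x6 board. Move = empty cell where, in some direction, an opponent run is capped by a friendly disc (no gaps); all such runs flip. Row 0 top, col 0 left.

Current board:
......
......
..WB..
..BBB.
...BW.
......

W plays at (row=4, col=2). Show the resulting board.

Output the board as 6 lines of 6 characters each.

Answer: ......
......
..WB..
..WBB.
..WWW.
......

Derivation:
Place W at (4,2); scan 8 dirs for brackets.
Dir NW: first cell '.' (not opp) -> no flip
Dir N: opp run (3,2) capped by W -> flip
Dir NE: opp run (3,3), next='.' -> no flip
Dir W: first cell '.' (not opp) -> no flip
Dir E: opp run (4,3) capped by W -> flip
Dir SW: first cell '.' (not opp) -> no flip
Dir S: first cell '.' (not opp) -> no flip
Dir SE: first cell '.' (not opp) -> no flip
All flips: (3,2) (4,3)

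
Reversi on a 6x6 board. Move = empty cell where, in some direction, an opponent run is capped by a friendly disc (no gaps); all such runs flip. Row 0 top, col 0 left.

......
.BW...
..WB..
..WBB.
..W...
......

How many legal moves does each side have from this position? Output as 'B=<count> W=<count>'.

-- B to move --
(0,1): flips 1 -> legal
(0,2): no bracket -> illegal
(0,3): no bracket -> illegal
(1,3): flips 1 -> legal
(2,1): flips 1 -> legal
(3,1): flips 1 -> legal
(4,1): flips 1 -> legal
(4,3): no bracket -> illegal
(5,1): flips 1 -> legal
(5,2): no bracket -> illegal
(5,3): no bracket -> illegal
B mobility = 6
-- W to move --
(0,0): flips 1 -> legal
(0,1): no bracket -> illegal
(0,2): no bracket -> illegal
(1,0): flips 1 -> legal
(1,3): no bracket -> illegal
(1,4): flips 1 -> legal
(2,0): no bracket -> illegal
(2,1): no bracket -> illegal
(2,4): flips 2 -> legal
(2,5): no bracket -> illegal
(3,5): flips 2 -> legal
(4,3): no bracket -> illegal
(4,4): flips 1 -> legal
(4,5): flips 2 -> legal
W mobility = 7

Answer: B=6 W=7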